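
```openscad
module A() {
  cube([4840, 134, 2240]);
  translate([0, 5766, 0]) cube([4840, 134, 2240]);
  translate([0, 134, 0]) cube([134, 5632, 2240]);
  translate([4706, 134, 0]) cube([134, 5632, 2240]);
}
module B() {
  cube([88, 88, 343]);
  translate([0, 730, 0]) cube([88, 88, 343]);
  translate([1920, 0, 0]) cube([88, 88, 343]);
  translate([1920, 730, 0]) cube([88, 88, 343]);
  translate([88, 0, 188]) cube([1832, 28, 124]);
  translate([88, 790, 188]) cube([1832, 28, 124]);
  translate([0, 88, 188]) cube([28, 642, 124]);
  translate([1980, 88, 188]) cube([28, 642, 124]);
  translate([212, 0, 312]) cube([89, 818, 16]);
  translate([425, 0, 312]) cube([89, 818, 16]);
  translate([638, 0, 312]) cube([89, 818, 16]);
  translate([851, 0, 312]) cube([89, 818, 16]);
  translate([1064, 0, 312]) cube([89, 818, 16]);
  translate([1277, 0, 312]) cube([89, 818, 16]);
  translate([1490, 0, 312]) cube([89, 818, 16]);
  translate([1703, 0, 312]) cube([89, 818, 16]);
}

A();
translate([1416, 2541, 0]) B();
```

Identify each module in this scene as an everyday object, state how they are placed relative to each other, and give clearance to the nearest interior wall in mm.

A is a house frame. B is a bed frame. The bed frame sits inside the house frame, centred. The clearance to the nearest interior wall is 1282 mm.

Clearances: x = 1282, y = 2407; minimum 1282 mm.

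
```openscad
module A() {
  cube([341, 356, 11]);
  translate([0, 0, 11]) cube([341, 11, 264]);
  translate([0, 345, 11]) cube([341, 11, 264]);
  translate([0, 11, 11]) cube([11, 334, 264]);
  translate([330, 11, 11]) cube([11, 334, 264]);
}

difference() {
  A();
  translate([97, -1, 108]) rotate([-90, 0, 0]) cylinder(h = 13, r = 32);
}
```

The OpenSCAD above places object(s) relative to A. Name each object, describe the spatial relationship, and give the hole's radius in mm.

The subtracted cylinder has r = 32 mm.

A is an open box. The open box has a circular hole through its front wall. The hole's radius is 32 mm.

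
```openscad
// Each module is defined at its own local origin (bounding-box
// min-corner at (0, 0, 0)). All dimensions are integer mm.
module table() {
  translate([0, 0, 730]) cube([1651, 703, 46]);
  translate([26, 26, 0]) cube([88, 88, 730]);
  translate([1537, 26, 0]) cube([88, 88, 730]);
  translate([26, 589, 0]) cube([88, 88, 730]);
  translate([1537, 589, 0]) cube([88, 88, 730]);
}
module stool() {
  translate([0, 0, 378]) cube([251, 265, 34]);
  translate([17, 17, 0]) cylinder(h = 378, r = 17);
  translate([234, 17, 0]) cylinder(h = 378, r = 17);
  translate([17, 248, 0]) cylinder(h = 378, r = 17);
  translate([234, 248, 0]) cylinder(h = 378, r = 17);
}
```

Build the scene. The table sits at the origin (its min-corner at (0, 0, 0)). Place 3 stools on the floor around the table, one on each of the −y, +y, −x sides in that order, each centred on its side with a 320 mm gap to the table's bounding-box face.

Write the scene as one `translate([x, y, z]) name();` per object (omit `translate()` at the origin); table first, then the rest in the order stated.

table();
translate([700, -585, 0]) stool();
translate([700, 1023, 0]) stool();
translate([-571, 219, 0]) stool();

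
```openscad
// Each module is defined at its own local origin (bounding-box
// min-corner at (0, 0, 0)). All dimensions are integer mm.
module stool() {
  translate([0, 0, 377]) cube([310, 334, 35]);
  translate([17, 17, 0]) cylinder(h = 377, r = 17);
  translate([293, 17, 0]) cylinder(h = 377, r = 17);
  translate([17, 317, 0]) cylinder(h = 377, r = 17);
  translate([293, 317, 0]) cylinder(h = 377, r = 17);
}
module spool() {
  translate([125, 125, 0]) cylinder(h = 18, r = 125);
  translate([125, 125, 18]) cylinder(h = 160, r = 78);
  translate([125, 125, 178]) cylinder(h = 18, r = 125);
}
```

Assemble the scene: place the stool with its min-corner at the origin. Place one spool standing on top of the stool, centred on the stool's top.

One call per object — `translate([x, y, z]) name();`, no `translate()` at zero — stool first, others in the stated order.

stool();
translate([30, 42, 412]) spool();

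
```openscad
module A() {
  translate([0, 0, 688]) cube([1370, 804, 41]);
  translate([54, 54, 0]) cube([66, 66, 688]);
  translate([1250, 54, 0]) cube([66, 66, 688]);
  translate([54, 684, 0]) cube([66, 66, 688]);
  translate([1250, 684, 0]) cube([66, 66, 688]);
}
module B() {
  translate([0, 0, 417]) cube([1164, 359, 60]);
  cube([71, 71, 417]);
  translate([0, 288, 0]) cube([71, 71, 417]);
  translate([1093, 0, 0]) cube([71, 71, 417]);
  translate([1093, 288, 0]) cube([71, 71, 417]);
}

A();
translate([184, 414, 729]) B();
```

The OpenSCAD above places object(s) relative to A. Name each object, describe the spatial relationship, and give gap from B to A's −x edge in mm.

A is a table. B is a bench. The bench is on top of the table. The gap from the bench to the table's −x edge is 184 mm.

The bench's min-x is at 184; the table's min-x is 0; gap = 184 mm.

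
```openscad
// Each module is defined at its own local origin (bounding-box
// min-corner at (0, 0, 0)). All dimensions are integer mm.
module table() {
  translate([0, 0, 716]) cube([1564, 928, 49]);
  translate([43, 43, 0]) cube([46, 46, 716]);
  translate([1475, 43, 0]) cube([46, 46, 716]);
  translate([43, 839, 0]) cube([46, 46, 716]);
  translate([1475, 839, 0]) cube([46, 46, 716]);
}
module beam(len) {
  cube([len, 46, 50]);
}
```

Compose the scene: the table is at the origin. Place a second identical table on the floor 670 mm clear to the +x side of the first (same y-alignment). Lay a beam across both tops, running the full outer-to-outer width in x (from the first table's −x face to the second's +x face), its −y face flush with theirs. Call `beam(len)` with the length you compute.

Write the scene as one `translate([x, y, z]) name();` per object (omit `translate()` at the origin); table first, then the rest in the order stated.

table();
translate([2234, 0, 0]) table();
translate([0, 0, 765]) beam(3798);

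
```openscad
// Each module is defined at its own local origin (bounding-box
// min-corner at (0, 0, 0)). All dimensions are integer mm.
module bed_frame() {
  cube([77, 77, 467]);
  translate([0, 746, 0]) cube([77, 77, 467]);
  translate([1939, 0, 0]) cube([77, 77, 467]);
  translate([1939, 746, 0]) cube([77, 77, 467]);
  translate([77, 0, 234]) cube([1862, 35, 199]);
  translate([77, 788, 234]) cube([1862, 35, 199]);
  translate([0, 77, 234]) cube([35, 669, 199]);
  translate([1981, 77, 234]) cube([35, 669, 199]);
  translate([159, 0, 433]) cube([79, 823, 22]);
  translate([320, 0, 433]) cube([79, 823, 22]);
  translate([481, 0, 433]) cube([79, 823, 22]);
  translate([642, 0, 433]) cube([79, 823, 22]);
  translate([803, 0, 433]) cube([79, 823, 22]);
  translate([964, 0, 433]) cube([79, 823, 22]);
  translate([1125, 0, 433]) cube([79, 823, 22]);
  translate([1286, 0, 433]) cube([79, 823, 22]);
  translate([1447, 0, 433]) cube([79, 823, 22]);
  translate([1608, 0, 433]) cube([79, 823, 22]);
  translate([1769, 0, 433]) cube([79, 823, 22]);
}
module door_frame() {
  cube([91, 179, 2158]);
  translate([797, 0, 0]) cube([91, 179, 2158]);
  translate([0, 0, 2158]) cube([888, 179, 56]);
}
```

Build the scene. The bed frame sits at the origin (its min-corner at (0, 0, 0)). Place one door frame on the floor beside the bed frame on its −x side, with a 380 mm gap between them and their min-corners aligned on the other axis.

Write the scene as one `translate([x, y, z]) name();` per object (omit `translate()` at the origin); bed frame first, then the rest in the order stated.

bed_frame();
translate([-1268, 0, 0]) door_frame();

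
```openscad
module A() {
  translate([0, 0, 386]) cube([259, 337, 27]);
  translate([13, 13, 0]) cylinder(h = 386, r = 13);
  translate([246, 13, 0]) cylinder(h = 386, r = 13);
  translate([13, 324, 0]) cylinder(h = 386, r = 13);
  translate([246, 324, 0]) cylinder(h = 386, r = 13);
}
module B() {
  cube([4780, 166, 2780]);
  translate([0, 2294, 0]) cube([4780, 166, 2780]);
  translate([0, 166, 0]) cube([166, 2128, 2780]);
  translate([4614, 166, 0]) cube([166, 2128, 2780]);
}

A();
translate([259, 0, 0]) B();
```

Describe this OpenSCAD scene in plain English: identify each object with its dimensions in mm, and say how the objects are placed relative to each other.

A is a simple wooden stool: a rectangular seat 259 mm (x) by 337 mm (y), 27 mm thick, top face at z = 413 mm, on four round legs, each 26 mm in diameter. The legs rest on z = 0, each leg's axis is inset half a diameter from the nearest pair of seat edges (so the leg's bounding box is flush with the corner).

B is the wall frame of a small rectangular building: four walls, each 2780 mm tall and 166 mm thick, enclosing a footprint 4780 mm (x) by 2460 mm (y) outside-to-outside, with no floor or roof. The front and back walls (the −y and +y sides) span the full width; the two side walls fit between them.

The house frame is against the stool's +x side, with their −y faces flush.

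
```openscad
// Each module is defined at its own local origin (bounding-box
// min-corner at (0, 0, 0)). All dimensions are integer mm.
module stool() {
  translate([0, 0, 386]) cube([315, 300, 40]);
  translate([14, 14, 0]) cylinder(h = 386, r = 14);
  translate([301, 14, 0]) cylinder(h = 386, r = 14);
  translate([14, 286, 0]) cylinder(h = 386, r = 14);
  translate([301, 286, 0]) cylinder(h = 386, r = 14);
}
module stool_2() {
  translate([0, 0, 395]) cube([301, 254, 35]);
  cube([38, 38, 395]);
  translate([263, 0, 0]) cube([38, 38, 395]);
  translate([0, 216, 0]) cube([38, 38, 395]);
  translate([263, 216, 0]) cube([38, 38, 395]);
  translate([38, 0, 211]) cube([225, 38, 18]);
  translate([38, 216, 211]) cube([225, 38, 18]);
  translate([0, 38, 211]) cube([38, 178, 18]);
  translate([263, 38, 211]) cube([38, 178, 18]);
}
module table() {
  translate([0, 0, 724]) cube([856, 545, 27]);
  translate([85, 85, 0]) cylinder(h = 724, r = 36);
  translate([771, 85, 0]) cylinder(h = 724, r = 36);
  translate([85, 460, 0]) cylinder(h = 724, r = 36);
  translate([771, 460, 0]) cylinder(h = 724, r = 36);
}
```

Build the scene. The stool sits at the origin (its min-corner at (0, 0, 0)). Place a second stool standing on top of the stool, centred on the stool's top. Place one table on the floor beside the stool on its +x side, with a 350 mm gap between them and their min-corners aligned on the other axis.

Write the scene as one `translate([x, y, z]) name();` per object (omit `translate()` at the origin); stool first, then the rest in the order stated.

stool();
translate([7, 23, 426]) stool_2();
translate([665, 0, 0]) table();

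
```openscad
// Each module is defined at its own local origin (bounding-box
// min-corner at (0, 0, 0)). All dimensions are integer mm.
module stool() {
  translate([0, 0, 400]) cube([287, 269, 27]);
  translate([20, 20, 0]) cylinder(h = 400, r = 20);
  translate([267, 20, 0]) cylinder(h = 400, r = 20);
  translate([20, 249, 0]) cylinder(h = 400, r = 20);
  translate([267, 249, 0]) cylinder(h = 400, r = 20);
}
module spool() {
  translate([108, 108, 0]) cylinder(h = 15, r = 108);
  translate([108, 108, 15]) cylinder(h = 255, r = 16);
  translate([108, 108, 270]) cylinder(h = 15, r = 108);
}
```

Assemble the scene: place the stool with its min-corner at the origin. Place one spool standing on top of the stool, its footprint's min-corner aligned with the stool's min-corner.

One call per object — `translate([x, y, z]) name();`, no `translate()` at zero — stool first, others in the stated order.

stool();
translate([0, 0, 427]) spool();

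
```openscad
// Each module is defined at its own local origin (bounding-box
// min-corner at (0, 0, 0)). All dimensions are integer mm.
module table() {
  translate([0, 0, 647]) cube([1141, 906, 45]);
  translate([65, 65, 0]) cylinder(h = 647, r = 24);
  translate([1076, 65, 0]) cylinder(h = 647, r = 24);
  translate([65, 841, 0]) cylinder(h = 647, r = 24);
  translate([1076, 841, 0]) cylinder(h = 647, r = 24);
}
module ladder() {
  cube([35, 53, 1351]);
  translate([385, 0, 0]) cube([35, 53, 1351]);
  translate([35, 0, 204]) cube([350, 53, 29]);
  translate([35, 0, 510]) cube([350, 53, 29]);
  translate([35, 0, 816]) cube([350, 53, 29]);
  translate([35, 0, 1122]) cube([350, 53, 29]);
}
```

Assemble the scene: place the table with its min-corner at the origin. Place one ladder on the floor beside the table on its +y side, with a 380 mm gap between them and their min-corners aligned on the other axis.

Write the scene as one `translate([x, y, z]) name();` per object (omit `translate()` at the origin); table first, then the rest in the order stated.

table();
translate([0, 1286, 0]) ladder();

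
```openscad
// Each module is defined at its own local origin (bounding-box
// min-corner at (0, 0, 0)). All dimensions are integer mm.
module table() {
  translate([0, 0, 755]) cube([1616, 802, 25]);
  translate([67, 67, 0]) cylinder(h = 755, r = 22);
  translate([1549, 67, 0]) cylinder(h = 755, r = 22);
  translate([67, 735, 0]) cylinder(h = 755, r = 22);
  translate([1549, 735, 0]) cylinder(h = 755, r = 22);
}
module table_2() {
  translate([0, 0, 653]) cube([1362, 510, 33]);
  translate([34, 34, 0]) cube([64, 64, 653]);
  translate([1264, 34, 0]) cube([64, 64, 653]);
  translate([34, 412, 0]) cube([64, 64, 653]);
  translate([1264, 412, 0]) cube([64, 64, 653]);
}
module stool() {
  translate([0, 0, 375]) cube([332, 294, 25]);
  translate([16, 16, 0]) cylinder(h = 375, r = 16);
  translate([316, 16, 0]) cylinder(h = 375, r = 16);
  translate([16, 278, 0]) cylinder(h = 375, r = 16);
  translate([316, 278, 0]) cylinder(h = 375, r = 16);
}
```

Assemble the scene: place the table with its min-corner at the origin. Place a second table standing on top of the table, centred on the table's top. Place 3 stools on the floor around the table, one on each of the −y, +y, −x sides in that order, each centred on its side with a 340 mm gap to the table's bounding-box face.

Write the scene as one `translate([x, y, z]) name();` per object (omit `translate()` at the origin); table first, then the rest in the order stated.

table();
translate([127, 146, 780]) table_2();
translate([642, -634, 0]) stool();
translate([642, 1142, 0]) stool();
translate([-672, 254, 0]) stool();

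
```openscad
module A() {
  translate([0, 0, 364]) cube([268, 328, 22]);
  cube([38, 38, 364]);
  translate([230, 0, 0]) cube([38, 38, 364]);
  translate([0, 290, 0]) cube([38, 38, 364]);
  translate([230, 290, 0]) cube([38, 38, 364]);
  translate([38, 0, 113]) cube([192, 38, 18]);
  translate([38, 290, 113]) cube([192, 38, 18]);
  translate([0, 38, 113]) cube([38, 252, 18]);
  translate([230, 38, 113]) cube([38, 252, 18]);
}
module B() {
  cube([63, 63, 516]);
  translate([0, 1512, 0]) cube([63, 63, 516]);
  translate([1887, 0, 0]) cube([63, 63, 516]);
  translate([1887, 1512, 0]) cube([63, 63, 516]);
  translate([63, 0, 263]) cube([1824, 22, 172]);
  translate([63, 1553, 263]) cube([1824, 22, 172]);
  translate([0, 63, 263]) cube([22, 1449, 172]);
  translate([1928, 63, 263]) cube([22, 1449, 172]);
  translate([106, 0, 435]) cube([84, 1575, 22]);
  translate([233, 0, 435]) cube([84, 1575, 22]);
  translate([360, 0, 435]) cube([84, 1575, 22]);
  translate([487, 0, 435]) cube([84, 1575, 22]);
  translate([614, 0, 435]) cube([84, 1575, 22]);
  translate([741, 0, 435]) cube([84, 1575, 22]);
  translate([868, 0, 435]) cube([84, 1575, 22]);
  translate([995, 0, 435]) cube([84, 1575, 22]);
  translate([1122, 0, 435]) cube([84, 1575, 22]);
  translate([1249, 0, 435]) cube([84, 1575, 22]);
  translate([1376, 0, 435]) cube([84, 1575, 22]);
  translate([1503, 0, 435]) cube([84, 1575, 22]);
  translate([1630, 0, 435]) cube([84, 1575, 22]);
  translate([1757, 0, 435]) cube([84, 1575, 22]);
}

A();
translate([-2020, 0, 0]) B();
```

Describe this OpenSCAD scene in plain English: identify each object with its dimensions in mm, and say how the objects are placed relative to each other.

A is a four-legged stool. The seat is a 268×328×22 mm slab whose top surface is at z = 386 mm; four square legs, each 38×38 mm in cross-section, run from the floor (z = 0) to the underside of the seat, each flush with a corner of the seat. Four stretchers, 38 mm wide and 18 mm tall, connect adjacent legs with their undersides at z = 113 mm, each running between the inner faces of the legs it joins and aligned with the legs' outer faces on the other axis.

B is a bed frame 1950 mm long (x) by 1575 mm wide (y). Four 63×63 mm corner posts, 516 mm tall, at the corners of the footprint. Four rails of 22 mm thickness and 172 mm height run between adjacent posts with their undersides at z = 263 mm, their outer faces flush with the outside of the frame (the two x-running rails run between the posts' inner faces; the two y-running rails run between the posts' inner faces). 14 slats, each 84 mm wide (x) and 22 mm thick, lie across the top of the two x-running rails, running the full 1575 mm width of the frame in y; the slats are evenly spaced along x between the inner faces of the end posts with equal gaps (rounded down to the nearest mm) at the −x end and between each pair — any rounding remainder accumulates at the +x end.

The bed frame is on the floor beside the stool on its −x side.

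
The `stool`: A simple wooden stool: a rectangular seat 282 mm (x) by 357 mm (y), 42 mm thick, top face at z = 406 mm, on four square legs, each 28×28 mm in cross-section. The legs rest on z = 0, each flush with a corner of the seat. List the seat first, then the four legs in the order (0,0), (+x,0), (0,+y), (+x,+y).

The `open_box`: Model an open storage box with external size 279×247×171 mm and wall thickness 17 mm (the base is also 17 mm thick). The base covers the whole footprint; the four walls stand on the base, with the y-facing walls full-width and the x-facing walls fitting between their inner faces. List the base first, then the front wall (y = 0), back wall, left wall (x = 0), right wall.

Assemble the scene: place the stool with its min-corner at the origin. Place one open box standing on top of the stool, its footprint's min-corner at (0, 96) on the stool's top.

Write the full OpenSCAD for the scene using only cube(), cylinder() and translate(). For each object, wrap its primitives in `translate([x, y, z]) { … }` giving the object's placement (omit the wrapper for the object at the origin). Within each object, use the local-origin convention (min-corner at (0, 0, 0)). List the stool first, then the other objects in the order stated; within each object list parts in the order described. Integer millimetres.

translate([0, 0, 364]) cube([282, 357, 42]);
cube([28, 28, 364]);
translate([254, 0, 0]) cube([28, 28, 364]);
translate([0, 329, 0]) cube([28, 28, 364]);
translate([254, 329, 0]) cube([28, 28, 364]);
translate([0, 96, 406]) {
  cube([279, 247, 17]);
  translate([0, 0, 17]) cube([279, 17, 154]);
  translate([0, 230, 17]) cube([279, 17, 154]);
  translate([0, 17, 17]) cube([17, 213, 154]);
  translate([262, 17, 17]) cube([17, 213, 154]);
}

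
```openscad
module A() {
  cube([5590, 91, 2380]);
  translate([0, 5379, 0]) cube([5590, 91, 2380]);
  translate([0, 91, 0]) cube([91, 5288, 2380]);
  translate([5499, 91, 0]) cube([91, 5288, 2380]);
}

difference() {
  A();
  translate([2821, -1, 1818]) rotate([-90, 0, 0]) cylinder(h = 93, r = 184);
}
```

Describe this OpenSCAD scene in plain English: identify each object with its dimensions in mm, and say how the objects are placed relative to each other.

A is the wall frame of a small rectangular building: four walls, each 2380 mm tall and 91 mm thick, enclosing a footprint 5590 mm (x) by 5470 mm (y) outside-to-outside, with no floor or roof. The front and back walls (the −y and +y sides) span the full width; the two side walls fit between them.

The house frame has a circular hole of radius 184 mm through its front wall, centred at (x = 2821, z = 1818).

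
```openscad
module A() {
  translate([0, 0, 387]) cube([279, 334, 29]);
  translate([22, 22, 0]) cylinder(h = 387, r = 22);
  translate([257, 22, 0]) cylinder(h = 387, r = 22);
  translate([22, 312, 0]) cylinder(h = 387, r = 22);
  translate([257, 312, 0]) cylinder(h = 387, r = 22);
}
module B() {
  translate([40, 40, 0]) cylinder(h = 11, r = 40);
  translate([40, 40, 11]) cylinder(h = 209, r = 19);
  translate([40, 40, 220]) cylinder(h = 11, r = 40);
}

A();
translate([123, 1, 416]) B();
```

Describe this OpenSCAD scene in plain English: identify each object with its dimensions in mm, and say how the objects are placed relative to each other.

A is a simple wooden stool: a rectangular seat 279 mm (x) by 334 mm (y), 29 mm thick, top face at z = 416 mm, on four round legs, each 44 mm in diameter. The legs rest on z = 0, each leg's axis is inset half a diameter from the nearest pair of seat edges (so the leg's bounding box is flush with the corner).

B is a spool: two coaxial disc flanges of radius 40 mm and thickness 11 mm, joined by a core cylinder of radius 19 mm and height 209 mm. The lower flange rests on z = 0 and the three cylinders share a vertical axis.

The spool is on top of the stool.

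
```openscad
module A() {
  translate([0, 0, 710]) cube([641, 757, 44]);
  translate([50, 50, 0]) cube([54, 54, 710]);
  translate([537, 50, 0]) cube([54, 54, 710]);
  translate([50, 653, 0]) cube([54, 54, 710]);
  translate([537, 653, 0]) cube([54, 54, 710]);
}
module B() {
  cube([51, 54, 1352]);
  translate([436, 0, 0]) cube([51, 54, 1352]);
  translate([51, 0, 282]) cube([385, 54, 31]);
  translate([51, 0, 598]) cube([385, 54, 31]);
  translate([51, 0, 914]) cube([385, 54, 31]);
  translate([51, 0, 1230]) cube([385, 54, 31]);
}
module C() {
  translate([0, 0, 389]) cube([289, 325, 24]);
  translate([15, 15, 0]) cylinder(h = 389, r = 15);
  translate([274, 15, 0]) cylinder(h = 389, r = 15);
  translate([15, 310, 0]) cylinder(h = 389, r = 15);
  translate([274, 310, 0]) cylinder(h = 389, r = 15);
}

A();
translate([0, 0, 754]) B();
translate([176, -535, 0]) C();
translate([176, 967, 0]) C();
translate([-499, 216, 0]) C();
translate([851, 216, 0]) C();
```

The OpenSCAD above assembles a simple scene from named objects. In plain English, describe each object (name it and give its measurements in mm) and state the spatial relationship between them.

A is a table: top 641 mm (x) × 757 mm (y), 44 mm thick, upper face at z = 754 mm, on four 54×54 mm square legs, each inset 50 mm from the nearest pair of top edges, running from z = 0 to the bottom of the top.

B is a straight ladder. Two 51×54 mm vertical rails, 1352 mm tall, stand 487 mm apart (outside-to-outside) with their front faces coplanar on the −y side. 4 rungs, each 54 mm deep and 31 mm tall, span between the inner faces of the rails, front faces flush with the rails. The lowest rung's underside is at z = 282 mm and rungs are spaced 316 mm apart (underside to underside).

C is a four-legged stool. The seat is a 289×325×24 mm slab whose top surface is at z = 413 mm; four round legs, each 30 mm in diameter, run from the floor (z = 0) to the underside of the seat, each leg's axis is inset half a diameter from the nearest pair of seat edges (so the leg's bounding box is flush with the corner).

The ladder is on top of the table. Four stools sit around the table at the −y, +y, −x, +x sides.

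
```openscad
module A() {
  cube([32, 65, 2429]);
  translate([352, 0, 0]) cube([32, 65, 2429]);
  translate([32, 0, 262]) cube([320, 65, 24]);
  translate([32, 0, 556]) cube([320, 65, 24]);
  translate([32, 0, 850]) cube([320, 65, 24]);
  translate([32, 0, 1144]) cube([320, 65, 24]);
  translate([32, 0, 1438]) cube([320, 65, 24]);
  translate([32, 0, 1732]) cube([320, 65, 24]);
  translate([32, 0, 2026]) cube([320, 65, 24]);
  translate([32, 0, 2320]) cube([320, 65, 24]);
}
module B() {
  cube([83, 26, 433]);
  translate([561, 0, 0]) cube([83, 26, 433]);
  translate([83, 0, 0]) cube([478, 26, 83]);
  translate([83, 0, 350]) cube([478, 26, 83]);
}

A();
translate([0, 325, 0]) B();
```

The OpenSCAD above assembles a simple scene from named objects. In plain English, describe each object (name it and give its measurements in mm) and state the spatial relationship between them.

A is a straight ladder. Two 32×65 mm vertical rails, 2429 mm tall, stand 384 mm apart (outside-to-outside) with their front faces coplanar on the −y side. 8 rungs, each 65 mm deep and 24 mm tall, span between the inner faces of the rails, front faces flush with the rails. The lowest rung's underside is at z = 262 mm and rungs are spaced 294 mm apart (underside to underside).

B is a rectangular picture frame lying in the x–z plane (depth along y). The opening is 478 mm wide (x) by 267 mm tall (z), surrounded by a border 83 mm wide on all four sides. The frame is 26 mm deep and is made of two full-height vertical stiles with two horizontal rails fitted between them.

The picture frame is on the floor beside the ladder on its +y side.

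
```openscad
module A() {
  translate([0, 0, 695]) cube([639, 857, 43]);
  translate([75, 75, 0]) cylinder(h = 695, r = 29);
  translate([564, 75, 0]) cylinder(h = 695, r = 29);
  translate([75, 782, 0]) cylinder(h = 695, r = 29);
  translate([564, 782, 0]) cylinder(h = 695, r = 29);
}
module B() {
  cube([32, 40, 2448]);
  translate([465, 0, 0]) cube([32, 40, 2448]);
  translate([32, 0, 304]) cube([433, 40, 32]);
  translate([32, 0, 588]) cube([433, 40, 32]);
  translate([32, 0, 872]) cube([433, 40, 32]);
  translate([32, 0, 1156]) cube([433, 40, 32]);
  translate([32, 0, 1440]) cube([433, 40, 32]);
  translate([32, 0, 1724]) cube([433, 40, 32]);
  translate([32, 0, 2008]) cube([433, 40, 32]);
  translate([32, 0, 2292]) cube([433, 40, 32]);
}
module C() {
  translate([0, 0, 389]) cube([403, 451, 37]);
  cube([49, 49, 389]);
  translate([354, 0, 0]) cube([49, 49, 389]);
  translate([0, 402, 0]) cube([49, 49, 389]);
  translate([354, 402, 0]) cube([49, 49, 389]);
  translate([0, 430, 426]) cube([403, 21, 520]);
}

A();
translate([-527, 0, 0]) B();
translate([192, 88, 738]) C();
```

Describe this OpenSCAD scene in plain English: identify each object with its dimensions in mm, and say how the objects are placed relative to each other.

A is a table: top 639 mm (x) × 857 mm (y), 43 mm thick, upper face at z = 738 mm, on four round legs of 58 mm diameter, each leg's bounding box inset 46 mm from the nearest pair of top edges, running from z = 0 to the bottom of the top.

B is a straight ladder. Two 32×40 mm vertical rails, 2448 mm tall, stand 497 mm apart (outside-to-outside) with their front faces coplanar on the −y side. 8 rungs, each 40 mm deep and 32 mm tall, span between the inner faces of the rails, front faces flush with the rails. The lowest rung's underside is at z = 304 mm and rungs are spaced 284 mm apart (underside to underside).

C is a chair. The seat is a 403×451×37 mm slab with its top at z = 426 mm, on four 49×49 mm corner legs (flush with the seat edges, standing on z = 0). A flat backrest 21 mm thick, 520 mm tall, spans the full seat width and rises from the seat top along its +y edge, rear face flush with the rear of the seat.

The ladder is on the floor beside the table on its −x side. The chair is on top of the table.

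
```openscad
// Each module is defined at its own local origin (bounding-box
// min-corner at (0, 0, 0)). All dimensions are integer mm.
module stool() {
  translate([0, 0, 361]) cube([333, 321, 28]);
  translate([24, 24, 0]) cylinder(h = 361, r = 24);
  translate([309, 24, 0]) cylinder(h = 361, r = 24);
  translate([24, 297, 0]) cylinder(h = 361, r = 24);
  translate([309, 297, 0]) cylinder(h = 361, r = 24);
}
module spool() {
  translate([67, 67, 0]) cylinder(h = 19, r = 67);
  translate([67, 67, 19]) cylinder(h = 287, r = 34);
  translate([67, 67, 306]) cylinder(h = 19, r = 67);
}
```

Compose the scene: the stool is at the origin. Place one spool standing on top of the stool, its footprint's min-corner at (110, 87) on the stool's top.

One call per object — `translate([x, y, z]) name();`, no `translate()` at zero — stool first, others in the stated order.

stool();
translate([110, 87, 389]) spool();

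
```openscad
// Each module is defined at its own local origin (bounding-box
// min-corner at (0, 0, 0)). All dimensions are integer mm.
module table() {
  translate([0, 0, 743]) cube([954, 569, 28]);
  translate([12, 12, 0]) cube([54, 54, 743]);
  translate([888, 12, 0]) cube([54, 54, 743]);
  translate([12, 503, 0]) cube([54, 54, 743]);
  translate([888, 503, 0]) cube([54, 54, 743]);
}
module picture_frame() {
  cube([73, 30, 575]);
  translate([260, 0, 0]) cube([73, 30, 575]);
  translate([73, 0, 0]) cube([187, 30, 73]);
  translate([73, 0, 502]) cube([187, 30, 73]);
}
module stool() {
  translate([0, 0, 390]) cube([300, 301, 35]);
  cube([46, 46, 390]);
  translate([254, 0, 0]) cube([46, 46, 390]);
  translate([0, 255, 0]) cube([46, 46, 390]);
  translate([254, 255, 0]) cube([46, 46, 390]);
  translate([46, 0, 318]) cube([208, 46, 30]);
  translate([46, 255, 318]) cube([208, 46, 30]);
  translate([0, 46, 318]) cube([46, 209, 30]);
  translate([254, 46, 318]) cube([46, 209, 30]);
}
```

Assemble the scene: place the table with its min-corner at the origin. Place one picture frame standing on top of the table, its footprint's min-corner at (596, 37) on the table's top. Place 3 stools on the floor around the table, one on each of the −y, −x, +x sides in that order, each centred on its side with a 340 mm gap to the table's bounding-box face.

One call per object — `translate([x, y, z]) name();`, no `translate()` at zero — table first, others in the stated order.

table();
translate([596, 37, 771]) picture_frame();
translate([327, -641, 0]) stool();
translate([-640, 134, 0]) stool();
translate([1294, 134, 0]) stool();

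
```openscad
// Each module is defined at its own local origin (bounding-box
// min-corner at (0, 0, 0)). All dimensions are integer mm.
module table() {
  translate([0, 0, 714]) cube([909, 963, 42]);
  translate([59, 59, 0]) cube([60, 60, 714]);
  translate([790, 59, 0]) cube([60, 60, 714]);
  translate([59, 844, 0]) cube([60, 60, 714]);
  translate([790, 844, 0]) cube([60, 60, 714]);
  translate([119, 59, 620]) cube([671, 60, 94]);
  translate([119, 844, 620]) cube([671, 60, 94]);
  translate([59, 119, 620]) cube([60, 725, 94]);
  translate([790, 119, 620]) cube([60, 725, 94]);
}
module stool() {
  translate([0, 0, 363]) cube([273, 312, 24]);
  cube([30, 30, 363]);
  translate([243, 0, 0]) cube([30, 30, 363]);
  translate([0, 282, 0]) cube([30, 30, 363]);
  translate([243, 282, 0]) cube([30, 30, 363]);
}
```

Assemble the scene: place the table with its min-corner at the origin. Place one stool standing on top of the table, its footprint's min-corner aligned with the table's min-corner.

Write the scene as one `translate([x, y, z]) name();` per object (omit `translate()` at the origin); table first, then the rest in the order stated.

table();
translate([0, 0, 756]) stool();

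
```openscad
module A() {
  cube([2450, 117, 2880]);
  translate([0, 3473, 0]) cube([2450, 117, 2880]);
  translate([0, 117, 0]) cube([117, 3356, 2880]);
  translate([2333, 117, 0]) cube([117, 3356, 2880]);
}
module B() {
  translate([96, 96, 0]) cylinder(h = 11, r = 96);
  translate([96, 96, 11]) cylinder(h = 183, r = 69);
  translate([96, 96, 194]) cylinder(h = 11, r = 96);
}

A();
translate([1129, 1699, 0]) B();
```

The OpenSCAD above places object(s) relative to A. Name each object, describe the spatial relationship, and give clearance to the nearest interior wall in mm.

A is a house frame. B is a spool. The spool sits inside the house frame, centred. The clearance to the nearest interior wall is 1012 mm.

Clearances: x = 1012, y = 1582; minimum 1012 mm.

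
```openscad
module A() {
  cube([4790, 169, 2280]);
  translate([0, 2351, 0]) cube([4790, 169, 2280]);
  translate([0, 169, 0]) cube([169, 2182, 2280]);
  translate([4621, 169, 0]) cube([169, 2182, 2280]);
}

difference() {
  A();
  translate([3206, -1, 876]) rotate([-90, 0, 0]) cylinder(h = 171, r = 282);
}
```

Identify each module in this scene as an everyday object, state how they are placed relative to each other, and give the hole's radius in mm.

The subtracted cylinder has r = 282 mm.

A is a house frame. The house frame has a circular hole through its front wall. The hole's radius is 282 mm.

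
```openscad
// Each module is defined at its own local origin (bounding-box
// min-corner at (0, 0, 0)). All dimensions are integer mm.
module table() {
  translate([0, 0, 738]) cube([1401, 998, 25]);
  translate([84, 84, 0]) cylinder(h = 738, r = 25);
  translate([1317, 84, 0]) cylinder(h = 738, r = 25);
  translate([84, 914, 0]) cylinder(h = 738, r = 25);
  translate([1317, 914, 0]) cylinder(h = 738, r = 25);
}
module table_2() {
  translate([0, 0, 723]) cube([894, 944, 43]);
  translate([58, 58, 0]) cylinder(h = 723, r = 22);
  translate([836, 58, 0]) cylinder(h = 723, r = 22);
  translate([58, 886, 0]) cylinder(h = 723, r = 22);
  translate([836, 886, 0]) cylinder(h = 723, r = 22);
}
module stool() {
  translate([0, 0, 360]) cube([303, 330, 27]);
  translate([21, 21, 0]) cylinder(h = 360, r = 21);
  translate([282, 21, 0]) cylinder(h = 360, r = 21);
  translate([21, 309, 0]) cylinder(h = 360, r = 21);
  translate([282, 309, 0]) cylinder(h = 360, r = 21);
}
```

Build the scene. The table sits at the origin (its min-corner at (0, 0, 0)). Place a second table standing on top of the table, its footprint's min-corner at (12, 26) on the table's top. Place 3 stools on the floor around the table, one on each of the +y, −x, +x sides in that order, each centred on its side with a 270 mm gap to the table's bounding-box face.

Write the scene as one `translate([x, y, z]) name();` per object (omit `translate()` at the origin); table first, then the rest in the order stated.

table();
translate([12, 26, 763]) table_2();
translate([549, 1268, 0]) stool();
translate([-573, 334, 0]) stool();
translate([1671, 334, 0]) stool();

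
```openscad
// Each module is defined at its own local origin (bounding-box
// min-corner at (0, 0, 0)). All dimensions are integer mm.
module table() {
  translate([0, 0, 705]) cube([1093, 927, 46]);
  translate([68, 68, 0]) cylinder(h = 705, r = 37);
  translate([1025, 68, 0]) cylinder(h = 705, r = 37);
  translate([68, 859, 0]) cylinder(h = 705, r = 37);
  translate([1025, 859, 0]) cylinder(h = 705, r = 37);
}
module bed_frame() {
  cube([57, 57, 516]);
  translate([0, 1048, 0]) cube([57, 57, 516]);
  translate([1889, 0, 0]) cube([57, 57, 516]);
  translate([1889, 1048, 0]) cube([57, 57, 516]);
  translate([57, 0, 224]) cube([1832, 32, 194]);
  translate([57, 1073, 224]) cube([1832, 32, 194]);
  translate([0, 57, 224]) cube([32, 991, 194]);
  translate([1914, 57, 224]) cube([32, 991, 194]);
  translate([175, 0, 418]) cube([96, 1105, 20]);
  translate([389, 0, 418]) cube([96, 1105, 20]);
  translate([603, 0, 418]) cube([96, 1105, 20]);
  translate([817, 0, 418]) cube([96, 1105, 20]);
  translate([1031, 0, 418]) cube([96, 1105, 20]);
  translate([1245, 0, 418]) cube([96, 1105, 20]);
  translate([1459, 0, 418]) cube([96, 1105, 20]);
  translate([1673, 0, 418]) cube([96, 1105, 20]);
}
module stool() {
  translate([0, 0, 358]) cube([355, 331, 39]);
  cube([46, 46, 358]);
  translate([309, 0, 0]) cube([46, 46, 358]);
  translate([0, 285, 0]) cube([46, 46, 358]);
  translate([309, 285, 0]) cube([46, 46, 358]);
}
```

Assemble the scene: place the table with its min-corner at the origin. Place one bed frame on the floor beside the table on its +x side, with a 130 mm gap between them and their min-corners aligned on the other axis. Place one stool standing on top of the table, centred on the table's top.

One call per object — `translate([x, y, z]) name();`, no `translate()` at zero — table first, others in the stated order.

table();
translate([1223, 0, 0]) bed_frame();
translate([369, 298, 751]) stool();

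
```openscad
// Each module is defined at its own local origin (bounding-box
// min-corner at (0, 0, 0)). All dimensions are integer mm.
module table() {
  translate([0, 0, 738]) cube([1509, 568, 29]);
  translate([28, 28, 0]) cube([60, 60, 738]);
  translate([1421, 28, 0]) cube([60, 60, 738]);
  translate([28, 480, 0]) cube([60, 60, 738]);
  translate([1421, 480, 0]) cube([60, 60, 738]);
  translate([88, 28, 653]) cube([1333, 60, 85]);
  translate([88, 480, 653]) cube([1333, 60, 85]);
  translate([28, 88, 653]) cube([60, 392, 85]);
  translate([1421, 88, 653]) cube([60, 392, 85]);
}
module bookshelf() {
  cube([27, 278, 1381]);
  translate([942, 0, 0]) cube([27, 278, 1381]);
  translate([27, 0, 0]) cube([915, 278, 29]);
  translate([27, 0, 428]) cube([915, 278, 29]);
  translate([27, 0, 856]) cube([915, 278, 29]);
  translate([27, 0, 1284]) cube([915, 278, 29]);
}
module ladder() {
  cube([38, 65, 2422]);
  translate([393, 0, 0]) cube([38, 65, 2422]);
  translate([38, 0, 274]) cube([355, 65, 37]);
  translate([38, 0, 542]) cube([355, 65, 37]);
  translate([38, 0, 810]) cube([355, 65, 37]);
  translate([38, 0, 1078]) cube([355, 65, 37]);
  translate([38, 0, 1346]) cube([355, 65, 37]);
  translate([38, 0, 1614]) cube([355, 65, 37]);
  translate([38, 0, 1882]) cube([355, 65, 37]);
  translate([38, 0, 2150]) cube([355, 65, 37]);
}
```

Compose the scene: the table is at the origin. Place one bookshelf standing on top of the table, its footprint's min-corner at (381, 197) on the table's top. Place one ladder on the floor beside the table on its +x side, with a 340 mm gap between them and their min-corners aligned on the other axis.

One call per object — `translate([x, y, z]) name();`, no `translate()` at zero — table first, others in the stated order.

table();
translate([381, 197, 767]) bookshelf();
translate([1849, 0, 0]) ladder();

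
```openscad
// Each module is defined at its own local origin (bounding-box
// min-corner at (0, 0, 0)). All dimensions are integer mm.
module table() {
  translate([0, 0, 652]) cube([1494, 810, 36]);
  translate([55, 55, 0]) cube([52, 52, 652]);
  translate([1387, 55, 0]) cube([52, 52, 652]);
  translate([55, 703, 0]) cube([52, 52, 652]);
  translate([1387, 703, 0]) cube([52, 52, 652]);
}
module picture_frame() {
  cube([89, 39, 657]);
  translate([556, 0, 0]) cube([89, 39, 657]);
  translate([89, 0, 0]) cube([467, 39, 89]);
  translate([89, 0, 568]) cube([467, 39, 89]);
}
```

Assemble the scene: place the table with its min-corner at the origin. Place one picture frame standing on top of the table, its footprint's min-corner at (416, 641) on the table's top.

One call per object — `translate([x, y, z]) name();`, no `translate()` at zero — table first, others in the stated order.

table();
translate([416, 641, 688]) picture_frame();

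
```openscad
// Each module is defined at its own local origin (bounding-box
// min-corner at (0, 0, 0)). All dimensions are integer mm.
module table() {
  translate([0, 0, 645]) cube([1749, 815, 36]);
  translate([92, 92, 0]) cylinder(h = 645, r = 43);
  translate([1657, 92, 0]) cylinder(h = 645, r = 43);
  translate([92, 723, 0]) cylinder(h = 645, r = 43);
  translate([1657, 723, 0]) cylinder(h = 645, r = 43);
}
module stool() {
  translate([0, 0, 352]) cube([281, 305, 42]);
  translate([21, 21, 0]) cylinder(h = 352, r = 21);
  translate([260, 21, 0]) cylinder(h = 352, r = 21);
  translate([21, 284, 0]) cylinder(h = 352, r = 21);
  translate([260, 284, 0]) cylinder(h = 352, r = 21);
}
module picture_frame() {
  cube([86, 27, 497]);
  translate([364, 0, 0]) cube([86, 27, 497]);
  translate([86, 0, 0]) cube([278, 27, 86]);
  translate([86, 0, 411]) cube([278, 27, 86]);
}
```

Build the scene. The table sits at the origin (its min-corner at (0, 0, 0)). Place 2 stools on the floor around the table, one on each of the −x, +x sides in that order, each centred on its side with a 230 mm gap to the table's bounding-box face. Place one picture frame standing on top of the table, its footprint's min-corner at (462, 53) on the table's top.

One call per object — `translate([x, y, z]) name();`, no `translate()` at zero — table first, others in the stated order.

table();
translate([-511, 255, 0]) stool();
translate([1979, 255, 0]) stool();
translate([462, 53, 681]) picture_frame();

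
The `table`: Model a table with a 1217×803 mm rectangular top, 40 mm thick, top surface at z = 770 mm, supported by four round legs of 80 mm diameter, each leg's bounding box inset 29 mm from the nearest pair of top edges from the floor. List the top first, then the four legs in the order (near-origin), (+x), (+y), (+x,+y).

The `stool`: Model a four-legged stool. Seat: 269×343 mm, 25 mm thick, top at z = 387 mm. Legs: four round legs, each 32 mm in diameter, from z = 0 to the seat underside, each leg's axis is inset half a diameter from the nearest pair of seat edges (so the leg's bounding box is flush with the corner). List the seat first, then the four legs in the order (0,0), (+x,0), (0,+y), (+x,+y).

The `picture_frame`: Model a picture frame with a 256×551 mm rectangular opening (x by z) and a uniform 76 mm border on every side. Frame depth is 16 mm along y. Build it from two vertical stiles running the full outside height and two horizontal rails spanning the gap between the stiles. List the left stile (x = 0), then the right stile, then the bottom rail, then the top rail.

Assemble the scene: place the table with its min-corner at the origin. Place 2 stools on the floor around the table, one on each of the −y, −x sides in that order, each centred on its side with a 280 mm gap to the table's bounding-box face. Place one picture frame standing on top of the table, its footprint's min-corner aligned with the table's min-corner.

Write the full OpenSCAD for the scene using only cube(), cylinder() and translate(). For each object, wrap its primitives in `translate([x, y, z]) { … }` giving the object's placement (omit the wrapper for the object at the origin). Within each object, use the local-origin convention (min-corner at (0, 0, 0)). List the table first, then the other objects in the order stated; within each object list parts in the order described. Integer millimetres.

translate([0, 0, 730]) cube([1217, 803, 40]);
translate([69, 69, 0]) cylinder(h = 730, r = 40);
translate([1148, 69, 0]) cylinder(h = 730, r = 40);
translate([69, 734, 0]) cylinder(h = 730, r = 40);
translate([1148, 734, 0]) cylinder(h = 730, r = 40);
translate([474, -623, 0]) {
  translate([0, 0, 362]) cube([269, 343, 25]);
  translate([16, 16, 0]) cylinder(h = 362, r = 16);
  translate([253, 16, 0]) cylinder(h = 362, r = 16);
  translate([16, 327, 0]) cylinder(h = 362, r = 16);
  translate([253, 327, 0]) cylinder(h = 362, r = 16);
}
translate([-549, 230, 0]) {
  translate([0, 0, 362]) cube([269, 343, 25]);
  translate([16, 16, 0]) cylinder(h = 362, r = 16);
  translate([253, 16, 0]) cylinder(h = 362, r = 16);
  translate([16, 327, 0]) cylinder(h = 362, r = 16);
  translate([253, 327, 0]) cylinder(h = 362, r = 16);
}
translate([0, 0, 770]) {
  cube([76, 16, 703]);
  translate([332, 0, 0]) cube([76, 16, 703]);
  translate([76, 0, 0]) cube([256, 16, 76]);
  translate([76, 0, 627]) cube([256, 16, 76]);
}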